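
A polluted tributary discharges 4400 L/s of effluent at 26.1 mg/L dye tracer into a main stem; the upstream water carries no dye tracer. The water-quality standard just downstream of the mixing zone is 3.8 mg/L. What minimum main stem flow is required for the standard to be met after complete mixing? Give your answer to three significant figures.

25800 L/s

Set C_mix = 3.8: (Q·0 + 4400·26.10) / (Q + 4400) = 3.8
→ Q = 4400·(26.10 − 3.8)/(3.8 − 0) = 25820 L/s.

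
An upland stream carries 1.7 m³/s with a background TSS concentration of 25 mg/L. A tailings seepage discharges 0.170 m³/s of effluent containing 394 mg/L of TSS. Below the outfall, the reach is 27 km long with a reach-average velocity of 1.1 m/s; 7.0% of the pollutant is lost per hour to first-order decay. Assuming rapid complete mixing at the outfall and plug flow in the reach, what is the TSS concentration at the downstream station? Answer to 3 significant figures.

Mixed concentration C = ΣQC/ΣQ = (1.700·25.00 + 0.1700·394.0) / 1.870 = 109.5/1.870 = 58.55 mg/L.
Travel time t = 27·1000 / 1.1 = 24550 s = 6.818 h.
7.0%/h lost → k = −ln(1 − 0.07) = 0.07257 h⁻¹.
Applying C = C₀e^(−kt): 58.55 × 0.6097 = 35.69 mg/L.

35.7 mg/L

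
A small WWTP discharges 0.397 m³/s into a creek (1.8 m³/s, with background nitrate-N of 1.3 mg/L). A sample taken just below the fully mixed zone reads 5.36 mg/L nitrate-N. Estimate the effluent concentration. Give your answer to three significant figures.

23.8 mg/L

Mass balance: 1.800·1.300 + 0.3970·Cₑ = 2.197·5.360
→ Cₑ = (2.197·5.360 − 1.800·1.300) / 0.3970 = 23.77 mg/L.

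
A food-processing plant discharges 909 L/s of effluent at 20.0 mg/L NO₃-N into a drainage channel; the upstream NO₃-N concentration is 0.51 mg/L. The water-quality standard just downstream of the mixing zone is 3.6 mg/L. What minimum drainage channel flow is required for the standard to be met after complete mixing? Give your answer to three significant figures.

Set C_mix = 3.6: (Q·0.5100 + 909.0·20.00) / (Q + 909.0) = 3.6
→ Q = 909.0·(20.00 − 3.6)/(3.6 − 0.5100) = 4824 L/s.

4820 L/s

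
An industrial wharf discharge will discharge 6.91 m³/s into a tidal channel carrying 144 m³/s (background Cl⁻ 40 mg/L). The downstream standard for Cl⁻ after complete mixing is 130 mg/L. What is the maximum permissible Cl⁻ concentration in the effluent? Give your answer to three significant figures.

At the limit, (Qr·Cr + Qe·Cₑ)/(Qr + Qe) = 130:
Cₑ = (150.9·130 − 144.0·40.00) / 6.910 = 2006 mg/L.

2010 mg/L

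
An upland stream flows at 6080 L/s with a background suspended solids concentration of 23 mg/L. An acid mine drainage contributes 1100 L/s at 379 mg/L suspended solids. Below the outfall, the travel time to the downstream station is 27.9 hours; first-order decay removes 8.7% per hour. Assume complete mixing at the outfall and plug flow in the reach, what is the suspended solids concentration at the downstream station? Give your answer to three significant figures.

Mixed concentration C = ΣQC/ΣQ = (6080·23.00 + 1100·379.0) / 7180 = 556700/7180 = 77.54 mg/L.
8.7%/h lost → k = −ln(1 − 0.087) = 0.09102 h⁻¹.
After decay, C = 77.54 × e^(−kt) = 77.54 × 0.07891 = 6.119 mg/L.

6.12 mg/L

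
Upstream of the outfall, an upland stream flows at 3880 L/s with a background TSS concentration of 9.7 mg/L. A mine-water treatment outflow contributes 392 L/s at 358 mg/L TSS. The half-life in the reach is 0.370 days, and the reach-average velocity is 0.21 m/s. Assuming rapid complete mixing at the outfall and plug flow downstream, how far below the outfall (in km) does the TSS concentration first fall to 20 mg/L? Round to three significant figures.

Mass balance: C = (3880·9.700 + 392.0·358.0) / 4272 = 178000/4272 = 41.66 mg/L.
Half-life 0.370 d → k = ln 2 / 0.370 = 1.873 d⁻¹.
Set 41.66·exp(−k·t) = 20 → t = ln(41.66/20)/k = 33840 s = 9.401 h.
Distance = v·t = 0.21·33840 = 7107 m = 7.107 km.

7.11 km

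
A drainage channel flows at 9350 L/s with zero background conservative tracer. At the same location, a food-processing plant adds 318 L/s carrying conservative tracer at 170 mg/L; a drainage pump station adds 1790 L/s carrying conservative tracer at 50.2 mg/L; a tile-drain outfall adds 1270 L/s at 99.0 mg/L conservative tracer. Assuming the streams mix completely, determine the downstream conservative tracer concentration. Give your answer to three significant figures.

21.2 mg/L

Mass balance: C = (9350·0 + 318.0·170.0 + 1790·50.20 + 1270·99.00) / 12730 = 269600/12730 = 21.19 mg/L.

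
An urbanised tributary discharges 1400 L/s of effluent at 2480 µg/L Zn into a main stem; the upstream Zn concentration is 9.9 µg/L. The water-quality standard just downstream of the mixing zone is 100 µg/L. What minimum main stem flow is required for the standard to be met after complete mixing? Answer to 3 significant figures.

37000 L/s

Set C_mix = 100: (Q·9.900 + 1400·2480) / (Q + 1400) = 100
→ Q = 1400·(2480 − 100)/(100 − 9.900) = 36980 L/s.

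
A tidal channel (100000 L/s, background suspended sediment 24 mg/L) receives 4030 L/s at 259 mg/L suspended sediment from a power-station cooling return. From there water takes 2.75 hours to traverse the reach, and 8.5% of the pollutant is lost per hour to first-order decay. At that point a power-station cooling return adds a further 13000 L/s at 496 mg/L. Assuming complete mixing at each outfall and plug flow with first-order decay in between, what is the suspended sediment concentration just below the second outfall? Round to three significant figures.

78.1 mg/L

Flow-weighted average: C = (100000·24.00 + 4030·259.0) / 104000 = 3444000/104000 = 33.10 mg/L; combined flow 104000 L/s.
8.5%/h lost → k = −ln(1 − 0.085) = 0.08883 h⁻¹.
Decay over the reach: 33.10·exp(−kt) = 33.10·0.7833 = 25.93 mg/L.
At the second outfall, C = (104000·25.93 + 13000·496.0) / (104000 + 13000) = 78.15 mg/L.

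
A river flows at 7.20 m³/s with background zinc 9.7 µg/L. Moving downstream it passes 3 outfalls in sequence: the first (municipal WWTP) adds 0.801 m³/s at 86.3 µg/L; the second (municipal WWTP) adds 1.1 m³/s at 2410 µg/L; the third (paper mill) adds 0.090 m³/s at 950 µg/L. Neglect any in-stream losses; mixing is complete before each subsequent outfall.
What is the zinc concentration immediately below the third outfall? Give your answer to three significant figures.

313 µg/L

Below outfall 1: Q → 8.001 m³/s, C = (7.200·9.700 + 0.8010·86.30)/8.001 = 17.37 µg/L.
Below outfall 2: Q → 9.101 m³/s, C = (8.001·17.37 + 1.100·2410)/9.101 = 306.6 µg/L.
Below outfall 3: Q → 9.191 m³/s, C = (9.101·306.6 + 0.09000·950.0)/9.191 = 312.9 µg/L.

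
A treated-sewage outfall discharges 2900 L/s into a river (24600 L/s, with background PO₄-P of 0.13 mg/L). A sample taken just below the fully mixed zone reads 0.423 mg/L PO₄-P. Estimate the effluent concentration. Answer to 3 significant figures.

Mass balance: 24600·0.1300 + 2900·Cₑ = 27500·0.4230
→ Cₑ = (27500·0.4230 − 24600·0.1300) / 2900 = 2.908 mg/L.

2.91 mg/L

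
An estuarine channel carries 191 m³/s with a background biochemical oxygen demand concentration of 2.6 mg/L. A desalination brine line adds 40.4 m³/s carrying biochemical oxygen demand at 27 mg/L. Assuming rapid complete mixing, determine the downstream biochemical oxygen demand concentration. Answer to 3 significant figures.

6.86 mg/L

Mixed concentration C = ΣQC/ΣQ = (191.0·2.600 + 40.40·27.00) / 231.4 = 1587/231.4 = 6.860 mg/L.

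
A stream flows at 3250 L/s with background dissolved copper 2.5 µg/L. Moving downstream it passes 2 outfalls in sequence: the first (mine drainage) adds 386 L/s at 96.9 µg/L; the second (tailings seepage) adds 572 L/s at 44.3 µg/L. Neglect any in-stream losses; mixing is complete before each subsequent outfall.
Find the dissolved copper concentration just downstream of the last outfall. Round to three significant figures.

After outfall 1: Q = 3250 + 386.0 = 3636 L/s; C = (3250·2.500 + 386.0·96.90)/3636 = 12.52 µg/L.
After outfall 2: Q = 3636 + 572.0 = 4208 L/s; C = (3636·12.52 + 572.0·44.30)/4208 = 16.84 µg/L.

16.8 µg/L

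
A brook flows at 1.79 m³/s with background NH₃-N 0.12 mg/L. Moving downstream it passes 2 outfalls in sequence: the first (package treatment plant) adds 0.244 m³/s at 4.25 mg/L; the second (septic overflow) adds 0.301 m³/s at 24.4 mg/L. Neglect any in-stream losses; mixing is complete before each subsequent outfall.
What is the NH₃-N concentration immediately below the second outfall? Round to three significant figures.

Below outfall 1: Q → 2.034 m³/s, C = (1.790·0.1200 + 0.2440·4.250)/2.034 = 0.6154 mg/L.
Below outfall 2: Q → 2.335 m³/s, C = (2.034·0.6154 + 0.3010·24.40)/2.335 = 3.681 mg/L.

3.68 mg/L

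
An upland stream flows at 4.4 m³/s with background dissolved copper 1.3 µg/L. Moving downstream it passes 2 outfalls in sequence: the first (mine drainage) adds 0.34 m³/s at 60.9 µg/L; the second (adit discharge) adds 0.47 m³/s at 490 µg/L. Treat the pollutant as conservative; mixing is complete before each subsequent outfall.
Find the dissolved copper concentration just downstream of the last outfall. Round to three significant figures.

49.3 µg/L

Below outfall 1: Q → 4.740 m³/s, C = (4.400·1.300 + 0.3400·60.90)/4.740 = 5.575 µg/L.
Below outfall 2: Q → 5.210 m³/s, C = (4.740·5.575 + 0.4700·490.0)/5.210 = 49.28 µg/L.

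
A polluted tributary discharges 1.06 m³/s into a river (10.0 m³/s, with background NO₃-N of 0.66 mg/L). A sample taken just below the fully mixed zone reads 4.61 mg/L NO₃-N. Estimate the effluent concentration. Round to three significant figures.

Mass balance: 10.00·0.6600 + 1.060·Cₑ = 11.06·4.610
→ Cₑ = (11.06·4.610 − 10.00·0.6600) / 1.060 = 41.87 mg/L.

41.9 mg/L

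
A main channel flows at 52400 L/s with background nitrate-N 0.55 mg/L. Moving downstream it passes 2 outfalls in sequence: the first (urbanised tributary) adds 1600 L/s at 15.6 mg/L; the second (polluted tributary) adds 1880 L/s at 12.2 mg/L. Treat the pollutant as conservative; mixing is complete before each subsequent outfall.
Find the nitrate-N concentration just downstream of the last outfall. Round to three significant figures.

After outfall 1: Q = 52400 + 1600 = 54000 L/s; C = (52400·0.5500 + 1600·15.60)/54000 = 0.9959 mg/L.
After outfall 2: Q = 54000 + 1880 = 55880 L/s; C = (54000·0.9959 + 1880·12.20)/55880 = 1.373 mg/L.

1.37 mg/L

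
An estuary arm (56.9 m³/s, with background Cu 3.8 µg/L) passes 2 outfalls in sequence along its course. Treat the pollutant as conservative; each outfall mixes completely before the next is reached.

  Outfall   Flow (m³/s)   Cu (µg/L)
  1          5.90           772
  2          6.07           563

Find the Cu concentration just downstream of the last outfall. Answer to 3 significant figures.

119 µg/L

After outfall 1: Q = 56.90 + 5.900 = 62.80 m³/s; C = (56.90·3.800 + 5.900·772.0)/62.80 = 75.97 µg/L.
After outfall 2: Q = 62.80 + 6.070 = 68.87 m³/s; C = (62.80·75.97 + 6.070·563.0)/68.87 = 118.9 µg/L.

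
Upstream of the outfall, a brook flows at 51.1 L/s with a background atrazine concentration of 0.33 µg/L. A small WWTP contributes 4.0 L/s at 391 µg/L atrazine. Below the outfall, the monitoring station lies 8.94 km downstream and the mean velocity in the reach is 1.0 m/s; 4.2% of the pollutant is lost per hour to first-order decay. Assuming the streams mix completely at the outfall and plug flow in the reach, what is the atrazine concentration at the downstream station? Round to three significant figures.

25.8 µg/L

Mixed concentration C = ΣQC/ΣQ = (51.10·0.3300 + 4.000·391.0) / 55.10 = 1581/55.10 = 28.69 µg/L.
Travel time t = 8.94·1000 / 1.0 = 8940 s = 2.483 h.
4.2%/h lost → k = −ln(1 − 0.042) = 0.04291 h⁻¹.
Decay over the reach: 28.69·exp(−kt) = 28.69·0.8989 = 25.79 µg/L.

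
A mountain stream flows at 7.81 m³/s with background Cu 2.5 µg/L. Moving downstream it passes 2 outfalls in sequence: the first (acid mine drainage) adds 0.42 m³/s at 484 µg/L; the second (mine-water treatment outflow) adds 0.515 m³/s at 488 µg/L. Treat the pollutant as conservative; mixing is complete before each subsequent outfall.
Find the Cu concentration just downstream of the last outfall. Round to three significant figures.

54.2 µg/L

Below outfall 1: Q → 8.230 m³/s, C = (7.810·2.500 + 0.4200·484.0)/8.230 = 27.07 µg/L.
Below outfall 2: Q → 8.745 m³/s, C = (8.230·27.07 + 0.5150·488.0)/8.745 = 54.22 µg/L.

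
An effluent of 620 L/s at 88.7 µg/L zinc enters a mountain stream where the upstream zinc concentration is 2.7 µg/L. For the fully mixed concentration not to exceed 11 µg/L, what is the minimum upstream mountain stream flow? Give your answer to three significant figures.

5800 L/s

Set C_mix = 11: (Q·2.700 + 620.0·88.70) / (Q + 620.0) = 11
→ Q = 620.0·(88.70 − 11)/(11 − 2.700) = 5804 L/s.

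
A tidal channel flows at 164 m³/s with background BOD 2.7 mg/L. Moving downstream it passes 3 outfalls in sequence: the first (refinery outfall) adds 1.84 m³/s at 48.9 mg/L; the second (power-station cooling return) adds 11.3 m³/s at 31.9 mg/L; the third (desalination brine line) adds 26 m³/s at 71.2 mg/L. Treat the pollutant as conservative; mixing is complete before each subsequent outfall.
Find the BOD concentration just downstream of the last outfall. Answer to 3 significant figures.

13.5 mg/L

Below outfall 1: Q → 165.8 m³/s, C = (164.0·2.700 + 1.840·48.90)/165.8 = 3.213 mg/L.
Below outfall 2: Q → 177.1 m³/s, C = (165.8·3.213 + 11.30·31.90)/177.1 = 5.043 mg/L.
Below outfall 3: Q → 203.1 m³/s, C = (177.1·5.043 + 26.00·71.20)/203.1 = 13.51 mg/L.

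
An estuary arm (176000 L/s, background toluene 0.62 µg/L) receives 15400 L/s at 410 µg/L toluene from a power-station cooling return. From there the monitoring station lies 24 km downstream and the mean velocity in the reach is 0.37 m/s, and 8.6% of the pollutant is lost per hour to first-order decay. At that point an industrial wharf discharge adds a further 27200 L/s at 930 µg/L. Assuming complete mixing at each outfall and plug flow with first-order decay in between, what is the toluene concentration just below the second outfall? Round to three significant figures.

122 µg/L

Flow-weighted average: C = (176000·0.6200 + 15400·410.0) / 191400 = 6423000/191400 = 33.56 µg/L; combined flow 191400 L/s.
Travel time t = 24·1000 / 0.37 = 64860 s = 18.02 h.
8.6%/h lost → k = −ln(1 − 0.086) = 0.08992 h⁻¹.
Applying C = C₀e^(−kt): 33.56 × 0.1978 = 6.639 µg/L.
At the second outfall, C = (191400·6.639 + 27200·930.0) / (191400 + 27200) = 121.5 µg/L.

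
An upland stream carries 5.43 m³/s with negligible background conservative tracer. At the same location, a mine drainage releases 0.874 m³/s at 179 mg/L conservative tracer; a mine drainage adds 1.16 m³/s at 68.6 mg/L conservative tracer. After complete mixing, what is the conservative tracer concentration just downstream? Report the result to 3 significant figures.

Conservation of mass: C = (5.430·0 + 0.8740·179.0 + 1.160·68.60) / 7.464 = 236.0/7.464 = 31.62 mg/L.

31.6 mg/L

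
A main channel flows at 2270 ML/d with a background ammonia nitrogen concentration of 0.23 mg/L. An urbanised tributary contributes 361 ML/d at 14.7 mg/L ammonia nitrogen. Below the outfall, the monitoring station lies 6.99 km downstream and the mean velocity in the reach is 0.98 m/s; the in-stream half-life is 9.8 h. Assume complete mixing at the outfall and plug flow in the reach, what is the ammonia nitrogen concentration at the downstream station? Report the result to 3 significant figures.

Conservation of mass: C = (2270·0.2300 + 361.0·14.70) / 2631 = 5829/2631 = 2.215 mg/L.
Travel time t = 6.99·1000 / 0.98 = 7133 s = 1.981 h.
Half-life 9.8 h → k = ln 2 / 9.8 = 0.07073 h⁻¹ = 1.698 d⁻¹.
First-order decay: C = 2.215·exp(−k·t) = 2.215·0.8692 = 1.926 mg/L.

1.93 mg/L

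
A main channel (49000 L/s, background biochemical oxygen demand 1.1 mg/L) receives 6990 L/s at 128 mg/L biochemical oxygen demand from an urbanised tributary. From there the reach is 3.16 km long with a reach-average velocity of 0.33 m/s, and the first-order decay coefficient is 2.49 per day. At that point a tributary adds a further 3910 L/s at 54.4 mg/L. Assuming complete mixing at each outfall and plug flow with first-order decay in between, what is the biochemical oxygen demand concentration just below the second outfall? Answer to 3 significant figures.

After mixing, C = (49000·1.100 + 6990·128.0) / 55990 = 948600/55990 = 16.94 mg/L; combined flow 55990 L/s.
Travel time t = 3.16·1000 / 0.33 = 9576 s = 2.660 h.
First-order decay: C = 16.94·exp(−k·t) = 16.94·0.7588 = 12.86 mg/L.
At the second outfall, C = (55990·12.86 + 3910·54.40) / (55990 + 3910) = 15.57 mg/L.

15.6 mg/L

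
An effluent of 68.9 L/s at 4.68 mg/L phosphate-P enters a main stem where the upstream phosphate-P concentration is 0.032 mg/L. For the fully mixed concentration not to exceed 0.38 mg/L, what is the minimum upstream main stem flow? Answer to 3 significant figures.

Set C_mix = 0.38: (Q·0.03200 + 68.90·4.680) / (Q + 68.90) = 0.38
→ Q = 68.90·(4.680 − 0.38)/(0.38 − 0.03200) = 851.4 L/s.

851 L/s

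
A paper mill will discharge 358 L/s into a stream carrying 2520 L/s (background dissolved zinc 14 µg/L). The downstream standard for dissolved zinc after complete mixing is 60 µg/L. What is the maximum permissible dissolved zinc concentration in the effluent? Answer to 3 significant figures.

At the limit, (Qr·Cr + Qe·Cₑ)/(Qr + Qe) = 60:
Cₑ = (2878·60 − 2520·14.00) / 358.0 = 383.8 µg/L.

384 µg/L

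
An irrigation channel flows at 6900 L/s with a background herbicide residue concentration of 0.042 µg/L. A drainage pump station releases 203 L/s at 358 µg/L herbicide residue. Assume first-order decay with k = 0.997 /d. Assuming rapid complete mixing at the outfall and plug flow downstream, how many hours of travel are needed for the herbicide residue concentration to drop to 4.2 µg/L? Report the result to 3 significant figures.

After mixing, C = (6900·0.04200 + 203.0·358.0) / 7103 = 72960/7103 = 10.27 µg/L.
10.27·exp(−k·t) = 4.2 → t = ln(10.27/4.2)/k = 77510 s = 21.53 h.

21.5 h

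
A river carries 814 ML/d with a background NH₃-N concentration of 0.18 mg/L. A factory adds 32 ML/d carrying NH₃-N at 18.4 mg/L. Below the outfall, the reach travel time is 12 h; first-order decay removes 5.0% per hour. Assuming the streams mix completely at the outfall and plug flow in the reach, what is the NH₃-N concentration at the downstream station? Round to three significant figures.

0.470 mg/L

Conservation of mass: C = (814.0·0.1800 + 32.00·18.40) / 846.0 = 735.3/846.0 = 0.8692 mg/L.
5.0%/h lost → k = −ln(1 − 0.05) = 0.05129 h⁻¹.
Decay over the reach: 0.8692·exp(−kt) = 0.8692·0.5404 = 0.4697 mg/L.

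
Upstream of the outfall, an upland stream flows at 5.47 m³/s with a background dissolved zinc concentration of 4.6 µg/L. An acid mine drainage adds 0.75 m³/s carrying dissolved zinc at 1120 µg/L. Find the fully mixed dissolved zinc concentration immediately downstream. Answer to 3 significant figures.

139 µg/L

After mixing, C = (5.470·4.600 + 0.7500·1120) / 6.220 = 865.2/6.220 = 139.1 µg/L.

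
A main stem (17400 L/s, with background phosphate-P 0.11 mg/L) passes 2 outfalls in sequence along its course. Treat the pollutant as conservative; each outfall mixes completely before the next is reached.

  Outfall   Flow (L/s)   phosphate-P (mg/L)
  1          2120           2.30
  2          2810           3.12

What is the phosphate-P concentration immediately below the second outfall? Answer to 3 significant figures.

0.697 mg/L

Outfall 1: combined Q = 19520 L/s; C = (17400·0.1100 + 2120·2.300)/19520 = 0.3478 mg/L.
Outfall 2: combined Q = 22330 L/s; C = (19520·0.3478 + 2810·3.120)/22330 = 0.6967 mg/L.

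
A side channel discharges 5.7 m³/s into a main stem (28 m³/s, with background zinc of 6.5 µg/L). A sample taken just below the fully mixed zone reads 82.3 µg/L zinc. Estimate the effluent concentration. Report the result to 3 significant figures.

Mass balance: 28.00·6.500 + 5.700·Cₑ = 33.70·82.30
→ Cₑ = (33.70·82.30 − 28.00·6.500) / 5.700 = 454.7 µg/L.

455 µg/L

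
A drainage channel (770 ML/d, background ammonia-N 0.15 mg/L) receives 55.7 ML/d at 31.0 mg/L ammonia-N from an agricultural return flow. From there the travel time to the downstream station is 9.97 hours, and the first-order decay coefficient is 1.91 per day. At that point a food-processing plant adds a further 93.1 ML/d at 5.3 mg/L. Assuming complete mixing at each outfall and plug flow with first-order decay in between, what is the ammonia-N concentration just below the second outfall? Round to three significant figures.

1.44 mg/L

Flow-weighted average: C = (770.0·0.1500 + 55.70·31.00) / 825.7 = 1842/825.7 = 2.231 mg/L; combined flow 825.7 ML/d.
Applying C = C₀e^(−kt): 2.231 × 0.4523 = 1.009 mg/L.
Second outfall: C = (825.7·1.009 + 93.10·5.300)/918.8 = 1.444 mg/L.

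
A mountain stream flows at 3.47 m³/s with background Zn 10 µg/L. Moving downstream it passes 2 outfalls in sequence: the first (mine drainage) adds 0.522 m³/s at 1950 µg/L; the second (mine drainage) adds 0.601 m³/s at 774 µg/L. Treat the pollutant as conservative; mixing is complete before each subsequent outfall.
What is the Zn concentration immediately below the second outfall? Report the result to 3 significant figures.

330 µg/L

After outfall 1: Q = 3.470 + 0.5220 = 3.992 m³/s; C = (3.470·10.00 + 0.5220·1950)/3.992 = 263.7 µg/L.
After outfall 2: Q = 3.992 + 0.6010 = 4.593 m³/s; C = (3.992·263.7 + 0.6010·774.0)/4.593 = 330.5 µg/L.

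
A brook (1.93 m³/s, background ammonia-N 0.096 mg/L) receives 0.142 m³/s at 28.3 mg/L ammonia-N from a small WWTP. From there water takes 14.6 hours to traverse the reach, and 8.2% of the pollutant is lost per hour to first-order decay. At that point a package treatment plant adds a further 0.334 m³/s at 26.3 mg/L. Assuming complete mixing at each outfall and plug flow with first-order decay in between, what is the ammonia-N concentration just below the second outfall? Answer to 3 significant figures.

4.15 mg/L

Conservation of mass: C = (1.930·0.09600 + 0.1420·28.30) / 2.072 = 4.204/2.072 = 2.029 mg/L; combined flow 2.072 m³/s.
8.2%/h lost → k = −ln(1 − 0.082) = 0.08556 h⁻¹.
First-order decay: C = 2.029·exp(−k·t) = 2.029·0.2867 = 0.5818 mg/L.
At the second outfall, C = (2.072·0.5818 + 0.3340·26.30) / (2.072 + 0.3340) = 4.152 mg/L.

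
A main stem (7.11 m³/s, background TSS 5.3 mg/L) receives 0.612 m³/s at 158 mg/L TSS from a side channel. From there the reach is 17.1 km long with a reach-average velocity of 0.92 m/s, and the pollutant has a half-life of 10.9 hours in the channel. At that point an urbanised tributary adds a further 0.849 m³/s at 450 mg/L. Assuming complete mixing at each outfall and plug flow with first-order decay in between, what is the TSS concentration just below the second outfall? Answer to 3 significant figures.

55.9 mg/L

Flow-weighted average: C = (7.110·5.300 + 0.6120·158.0) / 7.722 = 134.4/7.722 = 17.40 mg/L; combined flow 7.722 m³/s.
Travel time t = 17.1·1000 / 0.92 = 18590 s = 5.163 h.
Half-life 10.9 h → k = ln 2 / 10.9 = 0.06359 h⁻¹ = 1.526 d⁻¹.
Decay over the reach: 17.40·exp(−kt) = 17.40·0.7201 = 12.53 mg/L.
At the second outfall, C = (7.722·12.53 + 0.8490·450.0) / (7.722 + 0.8490) = 55.87 mg/L.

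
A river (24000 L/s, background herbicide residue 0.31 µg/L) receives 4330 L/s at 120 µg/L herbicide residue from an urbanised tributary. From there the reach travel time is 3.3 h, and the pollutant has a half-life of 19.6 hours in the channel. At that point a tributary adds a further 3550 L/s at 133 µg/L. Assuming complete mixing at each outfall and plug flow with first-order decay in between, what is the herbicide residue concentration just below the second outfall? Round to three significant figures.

Mass balance: C = (24000·0.3100 + 4330·120.0) / 28330 = 527000/28330 = 18.60 µg/L; combined flow 28330 L/s.
Half-life 19.6 h → k = ln 2 / 19.6 = 0.03536 h⁻¹ = 0.8488 d⁻¹.
Decay over the reach: 18.60·exp(−kt) = 18.60·0.8898 = 16.55 µg/L.
Second outfall: C = (28330·16.55 + 3550·133.0)/31880 = 29.52 µg/L.

29.5 µg/L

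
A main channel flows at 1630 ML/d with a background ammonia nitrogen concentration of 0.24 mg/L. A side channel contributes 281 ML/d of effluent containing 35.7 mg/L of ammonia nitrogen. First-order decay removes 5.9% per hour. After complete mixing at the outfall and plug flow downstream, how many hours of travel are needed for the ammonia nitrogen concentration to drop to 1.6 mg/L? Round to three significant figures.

20.2 h

After mixing, C = (1630·0.2400 + 281.0·35.70) / 1911 = 10420/1911 = 5.454 mg/L.
5.9%/h lost → k = −ln(1 − 0.059) = 0.06081 h⁻¹.
5.454·exp(−k·t) = 1.6 → t = ln(5.454/1.6)/k = 72600 s = 20.17 h.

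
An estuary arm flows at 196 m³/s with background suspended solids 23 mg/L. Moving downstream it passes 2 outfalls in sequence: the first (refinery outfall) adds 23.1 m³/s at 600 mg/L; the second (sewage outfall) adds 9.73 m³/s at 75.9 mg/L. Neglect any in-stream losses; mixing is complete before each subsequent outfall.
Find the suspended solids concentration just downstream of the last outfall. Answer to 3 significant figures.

After outfall 1: Q = 196.0 + 23.10 = 219.1 m³/s; C = (196.0·23.00 + 23.10·600.0)/219.1 = 83.83 mg/L.
After outfall 2: Q = 219.1 + 9.730 = 228.8 m³/s; C = (219.1·83.83 + 9.730·75.90)/228.8 = 83.50 mg/L.

83.5 mg/L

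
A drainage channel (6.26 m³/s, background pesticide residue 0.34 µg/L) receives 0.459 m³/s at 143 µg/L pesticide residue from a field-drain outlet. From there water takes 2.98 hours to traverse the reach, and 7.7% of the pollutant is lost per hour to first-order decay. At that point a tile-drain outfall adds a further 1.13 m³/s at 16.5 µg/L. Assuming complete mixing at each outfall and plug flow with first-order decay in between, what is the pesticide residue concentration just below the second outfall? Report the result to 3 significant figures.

Mass balance: C = (6.260·0.3400 + 0.4590·143.0) / 6.719 = 67.77/6.719 = 10.09 µg/L; combined flow 6.719 m³/s.
7.7%/h lost → k = −ln(1 − 0.077) = 0.08013 h⁻¹.
Decay over the reach: 10.09·exp(−kt) = 10.09·0.7876 = 7.943 µg/L.
Second outfall: C = (6.719·7.943 + 1.130·16.50)/7.849 = 9.175 µg/L.

9.18 µg/L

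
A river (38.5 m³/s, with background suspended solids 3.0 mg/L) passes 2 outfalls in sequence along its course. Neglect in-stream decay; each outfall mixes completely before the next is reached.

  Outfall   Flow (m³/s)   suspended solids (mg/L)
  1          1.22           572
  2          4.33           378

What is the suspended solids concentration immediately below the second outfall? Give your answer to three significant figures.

55.6 mg/L

Below outfall 1: Q → 39.72 m³/s, C = (38.50·3.000 + 1.220·572.0)/39.72 = 20.48 mg/L.
Below outfall 2: Q → 44.05 m³/s, C = (39.72·20.48 + 4.330·378.0)/44.05 = 55.62 mg/L.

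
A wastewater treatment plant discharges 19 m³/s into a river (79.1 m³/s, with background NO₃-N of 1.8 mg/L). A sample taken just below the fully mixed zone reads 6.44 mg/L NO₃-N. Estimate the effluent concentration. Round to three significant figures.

25.8 mg/L

Mass balance: 79.10·1.800 + 19.00·Cₑ = 98.10·6.440
→ Cₑ = (98.10·6.440 − 79.10·1.800) / 19.00 = 25.76 mg/L.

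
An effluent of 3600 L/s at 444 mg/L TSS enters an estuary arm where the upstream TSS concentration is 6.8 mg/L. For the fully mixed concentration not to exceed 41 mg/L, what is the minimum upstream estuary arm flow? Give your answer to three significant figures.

Set C_mix = 41: (Q·6.800 + 3600·444.0) / (Q + 3600) = 41
→ Q = 3600·(444.0 − 41)/(41 − 6.800) = 42420 L/s.

42400 L/s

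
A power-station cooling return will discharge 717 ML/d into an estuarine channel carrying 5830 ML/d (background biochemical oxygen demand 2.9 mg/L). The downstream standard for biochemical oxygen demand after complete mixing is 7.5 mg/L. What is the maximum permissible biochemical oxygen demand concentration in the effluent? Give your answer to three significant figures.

44.9 mg/L

At the limit, (Qr·Cr + Qe·Cₑ)/(Qr + Qe) = 7.5:
Cₑ = (6547·7.5 − 5830·2.900) / 717.0 = 44.90 mg/L.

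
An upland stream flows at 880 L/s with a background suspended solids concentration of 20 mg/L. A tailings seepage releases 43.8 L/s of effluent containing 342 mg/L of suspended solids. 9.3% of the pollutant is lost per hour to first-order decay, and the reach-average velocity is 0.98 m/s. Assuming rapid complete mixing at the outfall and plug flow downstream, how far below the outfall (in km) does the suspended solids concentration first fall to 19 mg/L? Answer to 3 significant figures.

Flow-weighted average: C = (880.0·20.00 + 43.80·342.0) / 923.8 = 32580/923.8 = 35.27 mg/L.
9.3%/h lost → k = −ln(1 − 0.093) = 0.09761 h⁻¹.
Set 35.27·exp(−k·t) = 19 → t = ln(35.27/19)/k = 22810 s = 6.336 h.
Distance = v·t = 0.98·22810 = 22350 m = 22.35 km.

22.4 km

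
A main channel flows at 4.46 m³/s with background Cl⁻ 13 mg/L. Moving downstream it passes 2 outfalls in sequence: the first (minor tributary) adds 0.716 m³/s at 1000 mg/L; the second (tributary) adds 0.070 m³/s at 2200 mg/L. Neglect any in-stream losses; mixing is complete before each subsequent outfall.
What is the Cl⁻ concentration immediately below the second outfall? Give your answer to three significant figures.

177 mg/L

After outfall 1: Q = 4.460 + 0.7160 = 5.176 m³/s; C = (4.460·13.00 + 0.7160·1000)/5.176 = 149.5 mg/L.
After outfall 2: Q = 5.176 + 0.07000 = 5.246 m³/s; C = (5.176·149.5 + 0.07000·2200)/5.246 = 176.9 mg/L.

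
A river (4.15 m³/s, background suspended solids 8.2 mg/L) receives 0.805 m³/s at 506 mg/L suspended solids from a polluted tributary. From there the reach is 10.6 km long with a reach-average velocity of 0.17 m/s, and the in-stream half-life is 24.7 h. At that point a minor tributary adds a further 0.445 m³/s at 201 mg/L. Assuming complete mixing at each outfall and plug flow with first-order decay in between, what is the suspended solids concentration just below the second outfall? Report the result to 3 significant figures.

66.8 mg/L

Flow-weighted average: C = (4.150·8.200 + 0.8050·506.0) / 4.955 = 441.4/4.955 = 89.07 mg/L; combined flow 4.955 m³/s.
Travel time t = 10.6·1000 / 0.17 = 62350 s = 17.32 h.
Half-life 24.7 h → k = ln 2 / 24.7 = 0.02806 h⁻¹ = 0.6735 d⁻¹.
After decay, C = 89.07 × e^(−kt) = 89.07 × 0.6150 = 54.78 mg/L.
Second outfall: C = (4.955·54.78 + 0.4450·201.0)/5.400 = 66.83 mg/L.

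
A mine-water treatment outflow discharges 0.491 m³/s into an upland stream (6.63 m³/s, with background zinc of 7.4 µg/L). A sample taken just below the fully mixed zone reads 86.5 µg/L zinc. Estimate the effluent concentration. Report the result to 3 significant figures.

Mass balance: 6.630·7.400 + 0.4910·Cₑ = 7.121·86.50
→ Cₑ = (7.121·86.50 − 6.630·7.400) / 0.4910 = 1155 µg/L.

1150 µg/L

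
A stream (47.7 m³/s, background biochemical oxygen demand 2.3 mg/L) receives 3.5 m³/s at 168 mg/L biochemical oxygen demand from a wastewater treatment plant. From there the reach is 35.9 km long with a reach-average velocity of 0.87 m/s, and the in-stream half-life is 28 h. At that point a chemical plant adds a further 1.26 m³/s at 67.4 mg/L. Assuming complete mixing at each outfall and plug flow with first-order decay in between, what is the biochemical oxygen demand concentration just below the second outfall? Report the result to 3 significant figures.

11.6 mg/L

Conservation of mass: C = (47.70·2.300 + 3.500·168.0) / 51.20 = 697.7/51.20 = 13.63 mg/L; combined flow 51.20 m³/s.
Travel time t = 35.9·1000 / 0.87 = 41260 s = 11.46 h.
Half-life 28 h → k = ln 2 / 28 = 0.02476 h⁻¹ = 0.5941 d⁻¹.
Applying C = C₀e^(−kt): 13.63 × 0.7530 = 10.26 mg/L.
At the second outfall, C = (51.20·10.26 + 1.260·67.40) / (51.20 + 1.260) = 11.63 mg/L.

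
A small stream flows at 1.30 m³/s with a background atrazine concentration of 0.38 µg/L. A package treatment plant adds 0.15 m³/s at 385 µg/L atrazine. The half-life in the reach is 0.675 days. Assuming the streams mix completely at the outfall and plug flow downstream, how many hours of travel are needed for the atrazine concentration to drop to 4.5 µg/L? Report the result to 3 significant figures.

Mixed concentration C = ΣQC/ΣQ = (1.300·0.3800 + 0.1500·385.0) / 1.450 = 58.24/1.450 = 40.17 µg/L.
Half-life 0.675 d → k = ln 2 / 0.675 = 1.027 d⁻¹.
40.17·exp(−k·t) = 4.5 → t = ln(40.17/4.5)/k = 184200 s = 51.16 h.

51.2 h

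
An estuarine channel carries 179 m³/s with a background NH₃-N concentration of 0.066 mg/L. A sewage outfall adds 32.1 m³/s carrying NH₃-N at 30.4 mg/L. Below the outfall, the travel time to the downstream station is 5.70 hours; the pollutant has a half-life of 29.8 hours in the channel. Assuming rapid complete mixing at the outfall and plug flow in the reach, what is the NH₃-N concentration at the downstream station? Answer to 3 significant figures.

4.10 mg/L

Conservation of mass: C = (179.0·0.06600 + 32.10·30.40) / 211.1 = 987.7/211.1 = 4.679 mg/L.
Half-life 29.8 h → k = ln 2 / 29.8 = 0.02326 h⁻¹ = 0.5582 d⁻¹.
Decay over the reach: 4.679·exp(−kt) = 4.679·0.8758 = 4.098 mg/L.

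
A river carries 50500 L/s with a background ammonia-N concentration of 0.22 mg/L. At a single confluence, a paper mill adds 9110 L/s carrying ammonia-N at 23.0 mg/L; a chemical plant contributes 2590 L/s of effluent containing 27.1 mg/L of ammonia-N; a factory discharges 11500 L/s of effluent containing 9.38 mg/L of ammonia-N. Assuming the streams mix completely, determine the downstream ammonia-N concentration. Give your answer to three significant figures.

5.41 mg/L

Flow-weighted average: C = (50500·0.2200 + 9110·23.00 + 2590·27.10 + 11500·9.380) / 73700 = 398700/73700 = 5.410 mg/L.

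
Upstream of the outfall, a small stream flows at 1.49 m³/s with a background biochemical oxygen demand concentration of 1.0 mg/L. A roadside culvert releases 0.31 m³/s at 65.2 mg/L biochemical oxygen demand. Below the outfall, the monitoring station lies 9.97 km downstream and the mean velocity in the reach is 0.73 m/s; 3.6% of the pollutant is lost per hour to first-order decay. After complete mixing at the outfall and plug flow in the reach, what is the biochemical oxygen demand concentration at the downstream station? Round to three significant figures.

10.5 mg/L

Mass balance: C = (1.490·1.000 + 0.3100·65.20) / 1.800 = 21.70/1.800 = 12.06 mg/L.
Travel time t = 9.97·1000 / 0.73 = 13660 s = 3.794 h.
3.6%/h lost → k = −ln(1 − 0.036) = 0.03666 h⁻¹.
Applying C = C₀e^(−kt): 12.06 × 0.8701 = 10.49 mg/L.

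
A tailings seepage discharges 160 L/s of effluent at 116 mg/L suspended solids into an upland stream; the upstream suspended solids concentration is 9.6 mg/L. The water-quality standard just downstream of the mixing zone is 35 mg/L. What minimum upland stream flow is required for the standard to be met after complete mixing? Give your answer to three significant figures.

510 L/s

Set C_mix = 35: (Q·9.600 + 160.0·116.0) / (Q + 160.0) = 35
→ Q = 160.0·(116.0 − 35)/(35 − 9.600) = 510.2 L/s.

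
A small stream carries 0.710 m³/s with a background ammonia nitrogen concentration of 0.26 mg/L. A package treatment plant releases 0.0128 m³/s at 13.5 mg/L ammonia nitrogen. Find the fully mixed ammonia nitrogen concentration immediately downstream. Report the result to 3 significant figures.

Mixed concentration C = ΣQC/ΣQ = (0.7100·0.2600 + 0.01280·13.50) / 0.7228 = 0.3574/0.7228 = 0.4945 mg/L.

0.494 mg/L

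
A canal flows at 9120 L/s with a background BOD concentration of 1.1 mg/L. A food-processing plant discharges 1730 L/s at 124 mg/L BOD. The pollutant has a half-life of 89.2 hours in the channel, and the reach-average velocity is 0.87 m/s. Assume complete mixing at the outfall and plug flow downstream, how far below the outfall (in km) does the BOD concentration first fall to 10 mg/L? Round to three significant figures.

Flow-weighted average: C = (9120·1.100 + 1730·124.0) / 10850 = 224600/10850 = 20.70 mg/L.
Half-life 89.2 h → k = ln 2 / 89.2 = 0.007771 h⁻¹ = 0.1865 d⁻¹.
Set 20.70·exp(−k·t) = 10 → t = ln(20.70/10)/k = 337000 s = 93.60 h.
Distance = v·t = 0.87·337000 = 293200 m = 293.2 km.

293 km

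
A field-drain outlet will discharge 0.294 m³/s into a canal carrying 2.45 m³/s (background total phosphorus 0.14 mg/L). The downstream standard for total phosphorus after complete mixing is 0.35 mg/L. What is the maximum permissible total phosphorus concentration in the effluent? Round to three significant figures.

2.10 mg/L

At the limit, (Qr·Cr + Qe·Cₑ)/(Qr + Qe) = 0.35:
Cₑ = (2.744·0.35 − 2.450·0.1400) / 0.2940 = 2.100 mg/L.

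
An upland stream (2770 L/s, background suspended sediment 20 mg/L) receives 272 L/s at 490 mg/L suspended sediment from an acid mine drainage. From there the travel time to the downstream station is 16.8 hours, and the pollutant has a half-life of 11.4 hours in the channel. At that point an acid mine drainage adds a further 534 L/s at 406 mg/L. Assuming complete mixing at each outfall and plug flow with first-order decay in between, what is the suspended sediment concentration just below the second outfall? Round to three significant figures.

Flow-weighted average: C = (2770·20.00 + 272.0·490.0) / 3042 = 188700/3042 = 62.02 mg/L; combined flow 3042 L/s.
Half-life 11.4 h → k = ln 2 / 11.4 = 0.06080 h⁻¹ = 1.459 d⁻¹.
Applying C = C₀e^(−kt): 62.02 × 0.3601 = 22.33 mg/L.
Second outfall: C = (3042·22.33 + 534.0·406.0)/3576 = 79.63 mg/L.

79.6 mg/L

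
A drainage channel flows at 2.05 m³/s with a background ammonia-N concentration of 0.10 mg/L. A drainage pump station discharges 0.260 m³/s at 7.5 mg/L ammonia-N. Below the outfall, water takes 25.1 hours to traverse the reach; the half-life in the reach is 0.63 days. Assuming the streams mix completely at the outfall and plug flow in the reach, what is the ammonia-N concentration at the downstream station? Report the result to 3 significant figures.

0.295 mg/L

Conservation of mass: C = (2.050·0.1000 + 0.2600·7.500) / 2.310 = 2.155/2.310 = 0.9329 mg/L.
Half-life 0.63 d → k = ln 2 / 0.63 = 1.100 d⁻¹.
First-order decay: C = 0.9329·exp(−k·t) = 0.9329·0.3164 = 0.2952 mg/L.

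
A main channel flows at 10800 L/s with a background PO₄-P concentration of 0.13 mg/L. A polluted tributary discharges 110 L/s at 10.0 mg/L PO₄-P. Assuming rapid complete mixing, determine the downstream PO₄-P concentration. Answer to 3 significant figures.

0.230 mg/L

After mixing, C = (10800·0.1300 + 110.0·10.00) / 10910 = 2504/10910 = 0.2295 mg/L.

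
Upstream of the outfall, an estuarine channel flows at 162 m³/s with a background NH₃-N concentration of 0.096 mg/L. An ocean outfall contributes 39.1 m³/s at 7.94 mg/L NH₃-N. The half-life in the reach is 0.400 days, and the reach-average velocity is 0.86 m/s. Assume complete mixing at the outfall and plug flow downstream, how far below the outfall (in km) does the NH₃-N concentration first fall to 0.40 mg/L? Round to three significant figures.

After mixing, C = (162.0·0.09600 + 39.10·7.940) / 201.1 = 326.0/201.1 = 1.621 mg/L.
Half-life 0.400 d → k = ln 2 / 0.400 = 1.733 d⁻¹.
Set 1.621·exp(−k·t) = 0.40 → t = ln(1.621/0.40)/k = 69770 s = 19.38 h.
Distance = v·t = 0.86·69770 = 60010 m = 60.01 km.

60.0 km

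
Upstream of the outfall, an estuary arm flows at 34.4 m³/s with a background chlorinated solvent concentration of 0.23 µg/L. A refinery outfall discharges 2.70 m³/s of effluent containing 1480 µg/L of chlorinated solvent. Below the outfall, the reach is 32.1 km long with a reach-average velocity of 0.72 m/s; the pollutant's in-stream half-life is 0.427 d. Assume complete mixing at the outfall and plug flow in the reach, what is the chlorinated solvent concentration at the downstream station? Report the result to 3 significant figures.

46.7 µg/L

Flow-weighted average: C = (34.40·0.2300 + 2.700·1480) / 37.10 = 4004/37.10 = 107.9 µg/L.
Travel time t = 32.1·1000 / 0.72 = 44580 s = 12.38 h.
Half-life 0.427 d → k = ln 2 / 0.427 = 1.623 d⁻¹.
Applying C = C₀e^(−kt): 107.9 × 0.4327 = 46.70 µg/L.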